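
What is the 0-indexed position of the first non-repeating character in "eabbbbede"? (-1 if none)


Input: eabbbbede
Character frequencies:
  'a': 1
  'b': 4
  'd': 1
  'e': 3
Scanning left to right for freq == 1:
  Position 0 ('e'): freq=3, skip
  Position 1 ('a'): unique! => answer = 1

1


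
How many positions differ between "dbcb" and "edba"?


Comparing "dbcb" and "edba" position by position:
  Position 0: 'd' vs 'e' => DIFFER
  Position 1: 'b' vs 'd' => DIFFER
  Position 2: 'c' vs 'b' => DIFFER
  Position 3: 'b' vs 'a' => DIFFER
Positions that differ: 4

4


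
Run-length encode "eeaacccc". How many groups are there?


Input: eeaacccc
Scanning for consecutive runs:
  Group 1: 'e' x 2 (positions 0-1)
  Group 2: 'a' x 2 (positions 2-3)
  Group 3: 'c' x 4 (positions 4-7)
Total groups: 3

3


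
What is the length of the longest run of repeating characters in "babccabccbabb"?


Input: "babccabccbabb"
Scanning for longest run:
  Position 1 ('a'): new char, reset run to 1
  Position 2 ('b'): new char, reset run to 1
  Position 3 ('c'): new char, reset run to 1
  Position 4 ('c'): continues run of 'c', length=2
  Position 5 ('a'): new char, reset run to 1
  Position 6 ('b'): new char, reset run to 1
  Position 7 ('c'): new char, reset run to 1
  Position 8 ('c'): continues run of 'c', length=2
  Position 9 ('b'): new char, reset run to 1
  Position 10 ('a'): new char, reset run to 1
  Position 11 ('b'): new char, reset run to 1
  Position 12 ('b'): continues run of 'b', length=2
Longest run: 'c' with length 2

2


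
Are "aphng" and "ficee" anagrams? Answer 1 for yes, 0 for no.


Strings: "aphng", "ficee"
Sorted first:  aghnp
Sorted second: ceefi
Differ at position 0: 'a' vs 'c' => not anagrams

0


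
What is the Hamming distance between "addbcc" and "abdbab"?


Comparing "addbcc" and "abdbab" position by position:
  Position 0: 'a' vs 'a' => same
  Position 1: 'd' vs 'b' => differ
  Position 2: 'd' vs 'd' => same
  Position 3: 'b' vs 'b' => same
  Position 4: 'c' vs 'a' => differ
  Position 5: 'c' vs 'b' => differ
Total differences (Hamming distance): 3

3


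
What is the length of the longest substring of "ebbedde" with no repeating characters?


Input: "ebbedde"
Sliding window (track last position of each char):
  Position 0 ('e'): window [0,0] length 1 -- new best
  Position 1 ('b'): window [0,1] length 2 -- new best
  Position 2 ('b'): repeat (last at 1), move window start to 2
  Position 2 ('b'): window [2,2] length 1
  Position 3 ('e'): window [2,3] length 2
  Position 4 ('d'): window [2,4] length 3 -- new best
  Position 5 ('d'): repeat (last at 4), move window start to 5
  Position 5 ('d'): window [5,5] length 1
  Position 6 ('e'): window [5,6] length 2
Longest substring with no repeats: "bed" with length 3

3


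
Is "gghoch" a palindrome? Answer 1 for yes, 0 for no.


Input: gghoch
Reversed: hcohgg
  Compare pos 0 ('g') with pos 5 ('h'): MISMATCH
  Compare pos 1 ('g') with pos 4 ('c'): MISMATCH
  Compare pos 2 ('h') with pos 3 ('o'): MISMATCH
Result: not a palindrome

0


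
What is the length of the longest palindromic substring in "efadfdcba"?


Input: "efadfdcba"
Checking substrings for palindromes:
  [3:6] "dfd" (len 3) => palindrome
Longest palindromic substring: "dfd" with length 3

3


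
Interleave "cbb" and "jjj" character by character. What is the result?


Interleaving "cbb" and "jjj":
  Position 0: 'c' from first, 'j' from second => "cj"
  Position 1: 'b' from first, 'j' from second => "bj"
  Position 2: 'b' from first, 'j' from second => "bj"
Result: cjbjbj

cjbjbj


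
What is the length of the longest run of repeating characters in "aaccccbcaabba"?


Input: "aaccccbcaabba"
Scanning for longest run:
  Position 1 ('a'): continues run of 'a', length=2
  Position 2 ('c'): new char, reset run to 1
  Position 3 ('c'): continues run of 'c', length=2
  Position 4 ('c'): continues run of 'c', length=3
  Position 5 ('c'): continues run of 'c', length=4
  Position 6 ('b'): new char, reset run to 1
  Position 7 ('c'): new char, reset run to 1
  Position 8 ('a'): new char, reset run to 1
  Position 9 ('a'): continues run of 'a', length=2
  Position 10 ('b'): new char, reset run to 1
  Position 11 ('b'): continues run of 'b', length=2
  Position 12 ('a'): new char, reset run to 1
Longest run: 'c' with length 4

4


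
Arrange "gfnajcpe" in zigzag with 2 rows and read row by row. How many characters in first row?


Zigzag "gfnajcpe" into 2 rows:
Placing characters:
  'g' => row 0
  'f' => row 1
  'n' => row 0
  'a' => row 1
  'j' => row 0
  'c' => row 1
  'p' => row 0
  'e' => row 1
Rows:
  Row 0: "gnjp"
  Row 1: "face"
First row length: 4

4


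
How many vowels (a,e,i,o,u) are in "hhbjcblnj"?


Input: hhbjcblnj
Checking each character:
  'h' at position 0: consonant
  'h' at position 1: consonant
  'b' at position 2: consonant
  'j' at position 3: consonant
  'c' at position 4: consonant
  'b' at position 5: consonant
  'l' at position 6: consonant
  'n' at position 7: consonant
  'j' at position 8: consonant
Total vowels: 0

0


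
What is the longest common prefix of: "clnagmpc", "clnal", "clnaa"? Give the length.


Words: clnagmpc, clnal, clnaa
  Position 0: all 'c' => match
  Position 1: all 'l' => match
  Position 2: all 'n' => match
  Position 3: all 'a' => match
  Position 4: ('g', 'l', 'a') => mismatch, stop
LCP = "clna" (length 4)

4


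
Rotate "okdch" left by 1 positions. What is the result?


Input: "okdch", rotate left by 1
First 1 characters: "o"
Remaining characters: "kdch"
Concatenate remaining + first: "kdch" + "o" = "kdcho"

kdcho


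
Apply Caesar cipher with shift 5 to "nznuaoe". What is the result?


Caesar cipher: shift "nznuaoe" by 5
  'n' (pos 13) + 5 = pos 18 = 's'
  'z' (pos 25) + 5 = pos 4 = 'e'
  'n' (pos 13) + 5 = pos 18 = 's'
  'u' (pos 20) + 5 = pos 25 = 'z'
  'a' (pos 0) + 5 = pos 5 = 'f'
  'o' (pos 14) + 5 = pos 19 = 't'
  'e' (pos 4) + 5 = pos 9 = 'j'
Result: seszftj

seszftj


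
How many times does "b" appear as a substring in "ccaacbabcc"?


Searching for "b" in "ccaacbabcc"
Scanning each position:
  Position 0: "c" => no
  Position 1: "c" => no
  Position 2: "a" => no
  Position 3: "a" => no
  Position 4: "c" => no
  Position 5: "b" => MATCH
  Position 6: "a" => no
  Position 7: "b" => MATCH
  Position 8: "c" => no
  Position 9: "c" => no
Total occurrences: 2

2


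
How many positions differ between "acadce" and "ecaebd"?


Comparing "acadce" and "ecaebd" position by position:
  Position 0: 'a' vs 'e' => DIFFER
  Position 1: 'c' vs 'c' => same
  Position 2: 'a' vs 'a' => same
  Position 3: 'd' vs 'e' => DIFFER
  Position 4: 'c' vs 'b' => DIFFER
  Position 5: 'e' vs 'd' => DIFFER
Positions that differ: 4

4


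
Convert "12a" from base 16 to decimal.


Input: "12a" in base 16
Positional expansion:
  Digit '1' (value 1) x 16^2 = 256
  Digit '2' (value 2) x 16^1 = 32
  Digit 'a' (value 10) x 16^0 = 10
Sum = 298

298


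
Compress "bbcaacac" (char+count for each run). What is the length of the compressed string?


Input: bbcaacac
Runs:
  'b' x 2 => "b2"
  'c' x 1 => "c1"
  'a' x 2 => "a2"
  'c' x 1 => "c1"
  'a' x 1 => "a1"
  'c' x 1 => "c1"
Compressed: "b2c1a2c1a1c1"
Compressed length: 12

12


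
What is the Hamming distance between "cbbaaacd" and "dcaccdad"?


Comparing "cbbaaacd" and "dcaccdad" position by position:
  Position 0: 'c' vs 'd' => differ
  Position 1: 'b' vs 'c' => differ
  Position 2: 'b' vs 'a' => differ
  Position 3: 'a' vs 'c' => differ
  Position 4: 'a' vs 'c' => differ
  Position 5: 'a' vs 'd' => differ
  Position 6: 'c' vs 'a' => differ
  Position 7: 'd' vs 'd' => same
Total differences (Hamming distance): 7

7


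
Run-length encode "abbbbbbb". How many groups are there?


Input: abbbbbbb
Scanning for consecutive runs:
  Group 1: 'a' x 1 (positions 0-0)
  Group 2: 'b' x 7 (positions 1-7)
Total groups: 2

2


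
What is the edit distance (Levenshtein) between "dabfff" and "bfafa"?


Computing edit distance: "dabfff" -> "bfafa"
DP table:
           b    f    a    f    a
      0    1    2    3    4    5
  d   1    1    2    3    4    5
  a   2    2    2    2    3    4
  b   3    2    3    3    3    4
  f   4    3    2    3    3    4
  f   5    4    3    3    3    4
  f   6    5    4    4    3    4
Edit distance = dp[6][5] = 4

4


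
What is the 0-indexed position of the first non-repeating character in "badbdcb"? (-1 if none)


Input: badbdcb
Character frequencies:
  'a': 1
  'b': 3
  'c': 1
  'd': 2
Scanning left to right for freq == 1:
  Position 0 ('b'): freq=3, skip
  Position 1 ('a'): unique! => answer = 1

1


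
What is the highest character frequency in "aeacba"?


Input: aeacba
Character counts:
  'a': 3
  'b': 1
  'c': 1
  'e': 1
Maximum frequency: 3

3


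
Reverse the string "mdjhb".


Input: mdjhb
Reading characters right to left:
  Position 4: 'b'
  Position 3: 'h'
  Position 2: 'j'
  Position 1: 'd'
  Position 0: 'm'
Reversed: bhjdm

bhjdm


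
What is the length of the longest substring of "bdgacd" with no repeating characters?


Input: "bdgacd"
Sliding window (track last position of each char):
  Position 0 ('b'): window [0,0] length 1 -- new best
  Position 1 ('d'): window [0,1] length 2 -- new best
  Position 2 ('g'): window [0,2] length 3 -- new best
  Position 3 ('a'): window [0,3] length 4 -- new best
  Position 4 ('c'): window [0,4] length 5 -- new best
  Position 5 ('d'): repeat (last at 1), move window start to 2
  Position 5 ('d'): window [2,5] length 4
Longest substring with no repeats: "bdgac" with length 5

5


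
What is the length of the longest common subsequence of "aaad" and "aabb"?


LCS of "aaad" and "aabb"
DP table:
           a    a    b    b
      0    0    0    0    0
  a   0    1    1    1    1
  a   0    1    2    2    2
  a   0    1    2    2    2
  d   0    1    2    2    2
LCS length = dp[4][4] = 2

2


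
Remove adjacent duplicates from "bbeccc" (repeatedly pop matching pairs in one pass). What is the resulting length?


Input: bbeccc
Stack-based adjacent duplicate removal:
  Read 'b': push. Stack: b
  Read 'b': matches stack top 'b' => pop. Stack: (empty)
  Read 'e': push. Stack: e
  Read 'c': push. Stack: ec
  Read 'c': matches stack top 'c' => pop. Stack: e
  Read 'c': push. Stack: ec
Final stack: "ec" (length 2)

2


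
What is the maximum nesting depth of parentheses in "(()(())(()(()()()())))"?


Input: "(()(())(()(()()()())))"
Tracking depth:
  Position 0 '(': depth becomes 1
  Position 1 '(': depth becomes 2
  Position 2 ')': depth becomes 1
  Position 3 '(': depth becomes 2
  Position 4 '(': depth becomes 3
  Position 5 ')': depth becomes 2
  Position 6 ')': depth becomes 1
  Position 7 '(': depth becomes 2
  Position 8 '(': depth becomes 3
  Position 9 ')': depth becomes 2
  Position 10 '(': depth becomes 3
  Position 11 '(': depth becomes 4
  Position 12 ')': depth becomes 3
  Position 13 '(': depth becomes 4
  Position 14 ')': depth becomes 3
  Position 15 '(': depth becomes 4
  Position 16 ')': depth becomes 3
  Position 17 '(': depth becomes 4
  Position 18 ')': depth becomes 3
  Position 19 ')': depth becomes 2
  Position 20 ')': depth becomes 1
  Position 21 ')': depth becomes 0
Maximum depth reached: 4

4


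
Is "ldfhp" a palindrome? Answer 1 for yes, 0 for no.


Input: ldfhp
Reversed: phfdl
  Compare pos 0 ('l') with pos 4 ('p'): MISMATCH
  Compare pos 1 ('d') with pos 3 ('h'): MISMATCH
Result: not a palindrome

0


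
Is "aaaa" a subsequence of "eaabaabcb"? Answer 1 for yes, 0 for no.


Check if "aaaa" is a subsequence of "eaabaabcb"
Greedy scan:
  Position 0 ('e'): no match needed
  Position 1 ('a'): matches sub[0] = 'a'
  Position 2 ('a'): matches sub[1] = 'a'
  Position 3 ('b'): no match needed
  Position 4 ('a'): matches sub[2] = 'a'
  Position 5 ('a'): matches sub[3] = 'a'
  Position 6 ('b'): no match needed
  Position 7 ('c'): no match needed
  Position 8 ('b'): no match needed
All 4 characters matched => is a subsequence

1


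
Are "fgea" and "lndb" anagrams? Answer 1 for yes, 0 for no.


Strings: "fgea", "lndb"
Sorted first:  aefg
Sorted second: bdln
Differ at position 0: 'a' vs 'b' => not anagrams

0


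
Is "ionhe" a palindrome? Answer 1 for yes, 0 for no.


Input: ionhe
Reversed: ehnoi
  Compare pos 0 ('i') with pos 4 ('e'): MISMATCH
  Compare pos 1 ('o') with pos 3 ('h'): MISMATCH
Result: not a palindrome

0


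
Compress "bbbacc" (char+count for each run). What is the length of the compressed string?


Input: bbbacc
Runs:
  'b' x 3 => "b3"
  'a' x 1 => "a1"
  'c' x 2 => "c2"
Compressed: "b3a1c2"
Compressed length: 6

6


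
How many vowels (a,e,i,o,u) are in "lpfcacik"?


Input: lpfcacik
Checking each character:
  'l' at position 0: consonant
  'p' at position 1: consonant
  'f' at position 2: consonant
  'c' at position 3: consonant
  'a' at position 4: vowel (running total: 1)
  'c' at position 5: consonant
  'i' at position 6: vowel (running total: 2)
  'k' at position 7: consonant
Total vowels: 2

2


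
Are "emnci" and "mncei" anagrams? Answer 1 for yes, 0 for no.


Strings: "emnci", "mncei"
Sorted first:  ceimn
Sorted second: ceimn
Sorted forms match => anagrams

1


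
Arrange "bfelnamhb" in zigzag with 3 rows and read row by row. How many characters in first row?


Zigzag "bfelnamhb" into 3 rows:
Placing characters:
  'b' => row 0
  'f' => row 1
  'e' => row 2
  'l' => row 1
  'n' => row 0
  'a' => row 1
  'm' => row 2
  'h' => row 1
  'b' => row 0
Rows:
  Row 0: "bnb"
  Row 1: "flah"
  Row 2: "em"
First row length: 3

3


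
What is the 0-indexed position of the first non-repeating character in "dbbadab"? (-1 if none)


Input: dbbadab
Character frequencies:
  'a': 2
  'b': 3
  'd': 2
Scanning left to right for freq == 1:
  Position 0 ('d'): freq=2, skip
  Position 1 ('b'): freq=3, skip
  Position 2 ('b'): freq=3, skip
  Position 3 ('a'): freq=2, skip
  Position 4 ('d'): freq=2, skip
  Position 5 ('a'): freq=2, skip
  Position 6 ('b'): freq=3, skip
  No unique character found => answer = -1

-1


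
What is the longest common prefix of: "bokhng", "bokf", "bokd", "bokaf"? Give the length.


Words: bokhng, bokf, bokd, bokaf
  Position 0: all 'b' => match
  Position 1: all 'o' => match
  Position 2: all 'k' => match
  Position 3: ('h', 'f', 'd', 'a') => mismatch, stop
LCP = "bok" (length 3)

3


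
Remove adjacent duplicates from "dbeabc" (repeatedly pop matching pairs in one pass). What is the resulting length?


Input: dbeabc
Stack-based adjacent duplicate removal:
  Read 'd': push. Stack: d
  Read 'b': push. Stack: db
  Read 'e': push. Stack: dbe
  Read 'a': push. Stack: dbea
  Read 'b': push. Stack: dbeab
  Read 'c': push. Stack: dbeabc
Final stack: "dbeabc" (length 6)

6


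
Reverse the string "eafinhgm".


Input: eafinhgm
Reading characters right to left:
  Position 7: 'm'
  Position 6: 'g'
  Position 5: 'h'
  Position 4: 'n'
  Position 3: 'i'
  Position 2: 'f'
  Position 1: 'a'
  Position 0: 'e'
Reversed: mghnifae

mghnifae


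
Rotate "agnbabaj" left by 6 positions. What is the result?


Input: "agnbabaj", rotate left by 6
First 6 characters: "agnbab"
Remaining characters: "aj"
Concatenate remaining + first: "aj" + "agnbab" = "ajagnbab"

ajagnbab


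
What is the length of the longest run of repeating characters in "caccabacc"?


Input: "caccabacc"
Scanning for longest run:
  Position 1 ('a'): new char, reset run to 1
  Position 2 ('c'): new char, reset run to 1
  Position 3 ('c'): continues run of 'c', length=2
  Position 4 ('a'): new char, reset run to 1
  Position 5 ('b'): new char, reset run to 1
  Position 6 ('a'): new char, reset run to 1
  Position 7 ('c'): new char, reset run to 1
  Position 8 ('c'): continues run of 'c', length=2
Longest run: 'c' with length 2

2


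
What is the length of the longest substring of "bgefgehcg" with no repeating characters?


Input: "bgefgehcg"
Sliding window (track last position of each char):
  Position 0 ('b'): window [0,0] length 1 -- new best
  Position 1 ('g'): window [0,1] length 2 -- new best
  Position 2 ('e'): window [0,2] length 3 -- new best
  Position 3 ('f'): window [0,3] length 4 -- new best
  Position 4 ('g'): repeat (last at 1), move window start to 2
  Position 4 ('g'): window [2,4] length 3
  Position 5 ('e'): repeat (last at 2), move window start to 3
  Position 5 ('e'): window [3,5] length 3
  Position 6 ('h'): window [3,6] length 4
  Position 7 ('c'): window [3,7] length 5 -- new best
  Position 8 ('g'): repeat (last at 4), move window start to 5
  Position 8 ('g'): window [5,8] length 4
Longest substring with no repeats: "fgehc" with length 5

5


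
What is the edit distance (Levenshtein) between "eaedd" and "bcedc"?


Computing edit distance: "eaedd" -> "bcedc"
DP table:
           b    c    e    d    c
      0    1    2    3    4    5
  e   1    1    2    2    3    4
  a   2    2    2    3    3    4
  e   3    3    3    2    3    4
  d   4    4    4    3    2    3
  d   5    5    5    4    3    3
Edit distance = dp[5][5] = 3

3


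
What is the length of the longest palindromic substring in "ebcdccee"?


Input: "ebcdccee"
Checking substrings for palindromes:
  [2:5] "cdc" (len 3) => palindrome
  [4:6] "cc" (len 2) => palindrome
  [6:8] "ee" (len 2) => palindrome
Longest palindromic substring: "cdc" with length 3

3


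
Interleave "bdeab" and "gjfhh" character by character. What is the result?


Interleaving "bdeab" and "gjfhh":
  Position 0: 'b' from first, 'g' from second => "bg"
  Position 1: 'd' from first, 'j' from second => "dj"
  Position 2: 'e' from first, 'f' from second => "ef"
  Position 3: 'a' from first, 'h' from second => "ah"
  Position 4: 'b' from first, 'h' from second => "bh"
Result: bgdjefahbh

bgdjefahbh


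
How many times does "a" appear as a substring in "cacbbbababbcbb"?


Searching for "a" in "cacbbbababbcbb"
Scanning each position:
  Position 0: "c" => no
  Position 1: "a" => MATCH
  Position 2: "c" => no
  Position 3: "b" => no
  Position 4: "b" => no
  Position 5: "b" => no
  Position 6: "a" => MATCH
  Position 7: "b" => no
  Position 8: "a" => MATCH
  Position 9: "b" => no
  Position 10: "b" => no
  Position 11: "c" => no
  Position 12: "b" => no
  Position 13: "b" => no
Total occurrences: 3

3


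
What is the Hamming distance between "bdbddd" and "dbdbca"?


Comparing "bdbddd" and "dbdbca" position by position:
  Position 0: 'b' vs 'd' => differ
  Position 1: 'd' vs 'b' => differ
  Position 2: 'b' vs 'd' => differ
  Position 3: 'd' vs 'b' => differ
  Position 4: 'd' vs 'c' => differ
  Position 5: 'd' vs 'a' => differ
Total differences (Hamming distance): 6

6


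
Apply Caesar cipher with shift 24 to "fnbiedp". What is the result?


Caesar cipher: shift "fnbiedp" by 24
  'f' (pos 5) + 24 = pos 3 = 'd'
  'n' (pos 13) + 24 = pos 11 = 'l'
  'b' (pos 1) + 24 = pos 25 = 'z'
  'i' (pos 8) + 24 = pos 6 = 'g'
  'e' (pos 4) + 24 = pos 2 = 'c'
  'd' (pos 3) + 24 = pos 1 = 'b'
  'p' (pos 15) + 24 = pos 13 = 'n'
Result: dlzgcbn

dlzgcbn


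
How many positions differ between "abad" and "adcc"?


Comparing "abad" and "adcc" position by position:
  Position 0: 'a' vs 'a' => same
  Position 1: 'b' vs 'd' => DIFFER
  Position 2: 'a' vs 'c' => DIFFER
  Position 3: 'd' vs 'c' => DIFFER
Positions that differ: 3

3


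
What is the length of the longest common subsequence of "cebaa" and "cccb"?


LCS of "cebaa" and "cccb"
DP table:
           c    c    c    b
      0    0    0    0    0
  c   0    1    1    1    1
  e   0    1    1    1    1
  b   0    1    1    1    2
  a   0    1    1    1    2
  a   0    1    1    1    2
LCS length = dp[5][4] = 2

2


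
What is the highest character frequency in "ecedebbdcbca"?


Input: ecedebbdcbca
Character counts:
  'a': 1
  'b': 3
  'c': 3
  'd': 2
  'e': 3
Maximum frequency: 3

3


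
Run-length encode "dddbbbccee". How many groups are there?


Input: dddbbbccee
Scanning for consecutive runs:
  Group 1: 'd' x 3 (positions 0-2)
  Group 2: 'b' x 3 (positions 3-5)
  Group 3: 'c' x 2 (positions 6-7)
  Group 4: 'e' x 2 (positions 8-9)
Total groups: 4

4


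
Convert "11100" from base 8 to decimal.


Input: "11100" in base 8
Positional expansion:
  Digit '1' (value 1) x 8^4 = 4096
  Digit '1' (value 1) x 8^3 = 512
  Digit '1' (value 1) x 8^2 = 64
  Digit '0' (value 0) x 8^1 = 0
  Digit '0' (value 0) x 8^0 = 0
Sum = 4672

4672


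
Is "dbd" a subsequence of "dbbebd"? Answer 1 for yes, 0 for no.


Check if "dbd" is a subsequence of "dbbebd"
Greedy scan:
  Position 0 ('d'): matches sub[0] = 'd'
  Position 1 ('b'): matches sub[1] = 'b'
  Position 2 ('b'): no match needed
  Position 3 ('e'): no match needed
  Position 4 ('b'): no match needed
  Position 5 ('d'): matches sub[2] = 'd'
All 3 characters matched => is a subsequence

1


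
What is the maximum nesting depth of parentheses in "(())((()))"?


Input: "(())((()))"
Tracking depth:
  Position 0 '(': depth becomes 1
  Position 1 '(': depth becomes 2
  Position 2 ')': depth becomes 1
  Position 3 ')': depth becomes 0
  Position 4 '(': depth becomes 1
  Position 5 '(': depth becomes 2
  Position 6 '(': depth becomes 3
  Position 7 ')': depth becomes 2
  Position 8 ')': depth becomes 1
  Position 9 ')': depth becomes 0
Maximum depth reached: 3

3


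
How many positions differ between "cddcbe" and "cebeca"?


Comparing "cddcbe" and "cebeca" position by position:
  Position 0: 'c' vs 'c' => same
  Position 1: 'd' vs 'e' => DIFFER
  Position 2: 'd' vs 'b' => DIFFER
  Position 3: 'c' vs 'e' => DIFFER
  Position 4: 'b' vs 'c' => DIFFER
  Position 5: 'e' vs 'a' => DIFFER
Positions that differ: 5

5


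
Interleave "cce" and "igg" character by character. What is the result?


Interleaving "cce" and "igg":
  Position 0: 'c' from first, 'i' from second => "ci"
  Position 1: 'c' from first, 'g' from second => "cg"
  Position 2: 'e' from first, 'g' from second => "eg"
Result: cicgeg

cicgeg


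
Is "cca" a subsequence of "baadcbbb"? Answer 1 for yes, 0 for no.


Check if "cca" is a subsequence of "baadcbbb"
Greedy scan:
  Position 0 ('b'): no match needed
  Position 1 ('a'): no match needed
  Position 2 ('a'): no match needed
  Position 3 ('d'): no match needed
  Position 4 ('c'): matches sub[0] = 'c'
  Position 5 ('b'): no match needed
  Position 6 ('b'): no match needed
  Position 7 ('b'): no match needed
Only matched 1/3 characters => not a subsequence

0


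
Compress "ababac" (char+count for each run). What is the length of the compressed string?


Input: ababac
Runs:
  'a' x 1 => "a1"
  'b' x 1 => "b1"
  'a' x 1 => "a1"
  'b' x 1 => "b1"
  'a' x 1 => "a1"
  'c' x 1 => "c1"
Compressed: "a1b1a1b1a1c1"
Compressed length: 12

12


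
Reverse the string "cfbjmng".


Input: cfbjmng
Reading characters right to left:
  Position 6: 'g'
  Position 5: 'n'
  Position 4: 'm'
  Position 3: 'j'
  Position 2: 'b'
  Position 1: 'f'
  Position 0: 'c'
Reversed: gnmjbfc

gnmjbfc


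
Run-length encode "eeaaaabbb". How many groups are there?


Input: eeaaaabbb
Scanning for consecutive runs:
  Group 1: 'e' x 2 (positions 0-1)
  Group 2: 'a' x 4 (positions 2-5)
  Group 3: 'b' x 3 (positions 6-8)
Total groups: 3

3


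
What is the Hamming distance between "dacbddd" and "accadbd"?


Comparing "dacbddd" and "accadbd" position by position:
  Position 0: 'd' vs 'a' => differ
  Position 1: 'a' vs 'c' => differ
  Position 2: 'c' vs 'c' => same
  Position 3: 'b' vs 'a' => differ
  Position 4: 'd' vs 'd' => same
  Position 5: 'd' vs 'b' => differ
  Position 6: 'd' vs 'd' => same
Total differences (Hamming distance): 4

4


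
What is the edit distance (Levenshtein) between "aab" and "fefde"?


Computing edit distance: "aab" -> "fefde"
DP table:
           f    e    f    d    e
      0    1    2    3    4    5
  a   1    1    2    3    4    5
  a   2    2    2    3    4    5
  b   3    3    3    3    4    5
Edit distance = dp[3][5] = 5

5


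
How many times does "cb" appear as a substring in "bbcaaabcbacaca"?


Searching for "cb" in "bbcaaabcbacaca"
Scanning each position:
  Position 0: "bb" => no
  Position 1: "bc" => no
  Position 2: "ca" => no
  Position 3: "aa" => no
  Position 4: "aa" => no
  Position 5: "ab" => no
  Position 6: "bc" => no
  Position 7: "cb" => MATCH
  Position 8: "ba" => no
  Position 9: "ac" => no
  Position 10: "ca" => no
  Position 11: "ac" => no
  Position 12: "ca" => no
Total occurrences: 1

1


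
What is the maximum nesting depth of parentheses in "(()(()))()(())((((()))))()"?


Input: "(()(()))()(())((((()))))()"
Tracking depth:
  Position 0 '(': depth becomes 1
  Position 1 '(': depth becomes 2
  Position 2 ')': depth becomes 1
  Position 3 '(': depth becomes 2
  Position 4 '(': depth becomes 3
  Position 5 ')': depth becomes 2
  Position 6 ')': depth becomes 1
  Position 7 ')': depth becomes 0
  Position 8 '(': depth becomes 1
  Position 9 ')': depth becomes 0
  Position 10 '(': depth becomes 1
  Position 11 '(': depth becomes 2
  Position 12 ')': depth becomes 1
  Position 13 ')': depth becomes 0
  Position 14 '(': depth becomes 1
  Position 15 '(': depth becomes 2
  Position 16 '(': depth becomes 3
  Position 17 '(': depth becomes 4
  Position 18 '(': depth becomes 5
  Position 19 ')': depth becomes 4
  Position 20 ')': depth becomes 3
  Position 21 ')': depth becomes 2
  Position 22 ')': depth becomes 1
  Position 23 ')': depth becomes 0
  Position 24 '(': depth becomes 1
  Position 25 ')': depth becomes 0
Maximum depth reached: 5

5


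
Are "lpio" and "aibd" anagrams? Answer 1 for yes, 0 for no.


Strings: "lpio", "aibd"
Sorted first:  ilop
Sorted second: abdi
Differ at position 0: 'i' vs 'a' => not anagrams

0


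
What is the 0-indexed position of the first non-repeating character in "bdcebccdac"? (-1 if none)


Input: bdcebccdac
Character frequencies:
  'a': 1
  'b': 2
  'c': 4
  'd': 2
  'e': 1
Scanning left to right for freq == 1:
  Position 0 ('b'): freq=2, skip
  Position 1 ('d'): freq=2, skip
  Position 2 ('c'): freq=4, skip
  Position 3 ('e'): unique! => answer = 3

3


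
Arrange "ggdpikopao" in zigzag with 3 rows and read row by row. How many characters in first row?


Zigzag "ggdpikopao" into 3 rows:
Placing characters:
  'g' => row 0
  'g' => row 1
  'd' => row 2
  'p' => row 1
  'i' => row 0
  'k' => row 1
  'o' => row 2
  'p' => row 1
  'a' => row 0
  'o' => row 1
Rows:
  Row 0: "gia"
  Row 1: "gpkpo"
  Row 2: "do"
First row length: 3

3


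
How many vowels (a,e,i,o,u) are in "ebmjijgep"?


Input: ebmjijgep
Checking each character:
  'e' at position 0: vowel (running total: 1)
  'b' at position 1: consonant
  'm' at position 2: consonant
  'j' at position 3: consonant
  'i' at position 4: vowel (running total: 2)
  'j' at position 5: consonant
  'g' at position 6: consonant
  'e' at position 7: vowel (running total: 3)
  'p' at position 8: consonant
Total vowels: 3

3


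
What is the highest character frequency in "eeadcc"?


Input: eeadcc
Character counts:
  'a': 1
  'c': 2
  'd': 1
  'e': 2
Maximum frequency: 2

2


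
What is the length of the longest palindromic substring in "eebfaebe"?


Input: "eebfaebe"
Checking substrings for palindromes:
  [5:8] "ebe" (len 3) => palindrome
  [0:2] "ee" (len 2) => palindrome
Longest palindromic substring: "ebe" with length 3

3


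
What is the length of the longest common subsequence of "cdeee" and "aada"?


LCS of "cdeee" and "aada"
DP table:
           a    a    d    a
      0    0    0    0    0
  c   0    0    0    0    0
  d   0    0    0    1    1
  e   0    0    0    1    1
  e   0    0    0    1    1
  e   0    0    0    1    1
LCS length = dp[5][4] = 1

1


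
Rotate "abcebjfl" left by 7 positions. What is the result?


Input: "abcebjfl", rotate left by 7
First 7 characters: "abcebjf"
Remaining characters: "l"
Concatenate remaining + first: "l" + "abcebjf" = "labcebjf"

labcebjf


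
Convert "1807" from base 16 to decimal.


Input: "1807" in base 16
Positional expansion:
  Digit '1' (value 1) x 16^3 = 4096
  Digit '8' (value 8) x 16^2 = 2048
  Digit '0' (value 0) x 16^1 = 0
  Digit '7' (value 7) x 16^0 = 7
Sum = 6151

6151


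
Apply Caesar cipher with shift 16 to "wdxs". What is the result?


Caesar cipher: shift "wdxs" by 16
  'w' (pos 22) + 16 = pos 12 = 'm'
  'd' (pos 3) + 16 = pos 19 = 't'
  'x' (pos 23) + 16 = pos 13 = 'n'
  's' (pos 18) + 16 = pos 8 = 'i'
Result: mtni

mtni


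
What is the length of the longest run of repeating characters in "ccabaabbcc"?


Input: "ccabaabbcc"
Scanning for longest run:
  Position 1 ('c'): continues run of 'c', length=2
  Position 2 ('a'): new char, reset run to 1
  Position 3 ('b'): new char, reset run to 1
  Position 4 ('a'): new char, reset run to 1
  Position 5 ('a'): continues run of 'a', length=2
  Position 6 ('b'): new char, reset run to 1
  Position 7 ('b'): continues run of 'b', length=2
  Position 8 ('c'): new char, reset run to 1
  Position 9 ('c'): continues run of 'c', length=2
Longest run: 'c' with length 2

2


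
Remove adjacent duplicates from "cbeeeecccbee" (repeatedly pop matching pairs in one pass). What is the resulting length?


Input: cbeeeecccbee
Stack-based adjacent duplicate removal:
  Read 'c': push. Stack: c
  Read 'b': push. Stack: cb
  Read 'e': push. Stack: cbe
  Read 'e': matches stack top 'e' => pop. Stack: cb
  Read 'e': push. Stack: cbe
  Read 'e': matches stack top 'e' => pop. Stack: cb
  Read 'c': push. Stack: cbc
  Read 'c': matches stack top 'c' => pop. Stack: cb
  Read 'c': push. Stack: cbc
  Read 'b': push. Stack: cbcb
  Read 'e': push. Stack: cbcbe
  Read 'e': matches stack top 'e' => pop. Stack: cbcb
Final stack: "cbcb" (length 4)

4


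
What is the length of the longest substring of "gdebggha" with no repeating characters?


Input: "gdebggha"
Sliding window (track last position of each char):
  Position 0 ('g'): window [0,0] length 1 -- new best
  Position 1 ('d'): window [0,1] length 2 -- new best
  Position 2 ('e'): window [0,2] length 3 -- new best
  Position 3 ('b'): window [0,3] length 4 -- new best
  Position 4 ('g'): repeat (last at 0), move window start to 1
  Position 4 ('g'): window [1,4] length 4
  Position 5 ('g'): repeat (last at 4), move window start to 5
  Position 5 ('g'): window [5,5] length 1
  Position 6 ('h'): window [5,6] length 2
  Position 7 ('a'): window [5,7] length 3
Longest substring with no repeats: "gdeb" with length 4

4


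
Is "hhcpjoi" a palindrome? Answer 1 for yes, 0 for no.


Input: hhcpjoi
Reversed: iojpchh
  Compare pos 0 ('h') with pos 6 ('i'): MISMATCH
  Compare pos 1 ('h') with pos 5 ('o'): MISMATCH
  Compare pos 2 ('c') with pos 4 ('j'): MISMATCH
Result: not a palindrome

0


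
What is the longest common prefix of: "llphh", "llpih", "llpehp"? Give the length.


Words: llphh, llpih, llpehp
  Position 0: all 'l' => match
  Position 1: all 'l' => match
  Position 2: all 'p' => match
  Position 3: ('h', 'i', 'e') => mismatch, stop
LCP = "llp" (length 3)

3


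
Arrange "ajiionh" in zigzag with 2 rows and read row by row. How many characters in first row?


Zigzag "ajiionh" into 2 rows:
Placing characters:
  'a' => row 0
  'j' => row 1
  'i' => row 0
  'i' => row 1
  'o' => row 0
  'n' => row 1
  'h' => row 0
Rows:
  Row 0: "aioh"
  Row 1: "jin"
First row length: 4

4


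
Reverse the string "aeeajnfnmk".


Input: aeeajnfnmk
Reading characters right to left:
  Position 9: 'k'
  Position 8: 'm'
  Position 7: 'n'
  Position 6: 'f'
  Position 5: 'n'
  Position 4: 'j'
  Position 3: 'a'
  Position 2: 'e'
  Position 1: 'e'
  Position 0: 'a'
Reversed: kmnfnjaeea

kmnfnjaeea


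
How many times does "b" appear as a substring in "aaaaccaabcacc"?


Searching for "b" in "aaaaccaabcacc"
Scanning each position:
  Position 0: "a" => no
  Position 1: "a" => no
  Position 2: "a" => no
  Position 3: "a" => no
  Position 4: "c" => no
  Position 5: "c" => no
  Position 6: "a" => no
  Position 7: "a" => no
  Position 8: "b" => MATCH
  Position 9: "c" => no
  Position 10: "a" => no
  Position 11: "c" => no
  Position 12: "c" => no
Total occurrences: 1

1


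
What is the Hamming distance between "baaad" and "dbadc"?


Comparing "baaad" and "dbadc" position by position:
  Position 0: 'b' vs 'd' => differ
  Position 1: 'a' vs 'b' => differ
  Position 2: 'a' vs 'a' => same
  Position 3: 'a' vs 'd' => differ
  Position 4: 'd' vs 'c' => differ
Total differences (Hamming distance): 4

4


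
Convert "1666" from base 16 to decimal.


Input: "1666" in base 16
Positional expansion:
  Digit '1' (value 1) x 16^3 = 4096
  Digit '6' (value 6) x 16^2 = 1536
  Digit '6' (value 6) x 16^1 = 96
  Digit '6' (value 6) x 16^0 = 6
Sum = 5734

5734


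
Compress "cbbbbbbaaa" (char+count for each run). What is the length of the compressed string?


Input: cbbbbbbaaa
Runs:
  'c' x 1 => "c1"
  'b' x 6 => "b6"
  'a' x 3 => "a3"
Compressed: "c1b6a3"
Compressed length: 6

6


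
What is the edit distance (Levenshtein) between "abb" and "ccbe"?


Computing edit distance: "abb" -> "ccbe"
DP table:
           c    c    b    e
      0    1    2    3    4
  a   1    1    2    3    4
  b   2    2    2    2    3
  b   3    3    3    2    3
Edit distance = dp[3][4] = 3

3


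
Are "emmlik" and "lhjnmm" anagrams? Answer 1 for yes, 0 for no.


Strings: "emmlik", "lhjnmm"
Sorted first:  eiklmm
Sorted second: hjlmmn
Differ at position 0: 'e' vs 'h' => not anagrams

0


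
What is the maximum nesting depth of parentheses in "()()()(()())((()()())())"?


Input: "()()()(()())((()()())())"
Tracking depth:
  Position 0 '(': depth becomes 1
  Position 1 ')': depth becomes 0
  Position 2 '(': depth becomes 1
  Position 3 ')': depth becomes 0
  Position 4 '(': depth becomes 1
  Position 5 ')': depth becomes 0
  Position 6 '(': depth becomes 1
  Position 7 '(': depth becomes 2
  Position 8 ')': depth becomes 1
  Position 9 '(': depth becomes 2
  Position 10 ')': depth becomes 1
  Position 11 ')': depth becomes 0
  Position 12 '(': depth becomes 1
  Position 13 '(': depth becomes 2
  Position 14 '(': depth becomes 3
  Position 15 ')': depth becomes 2
  Position 16 '(': depth becomes 3
  Position 17 ')': depth becomes 2
  Position 18 '(': depth becomes 3
  Position 19 ')': depth becomes 2
  Position 20 ')': depth becomes 1
  Position 21 '(': depth becomes 2
  Position 22 ')': depth becomes 1
  Position 23 ')': depth becomes 0
Maximum depth reached: 3

3


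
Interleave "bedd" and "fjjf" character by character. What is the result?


Interleaving "bedd" and "fjjf":
  Position 0: 'b' from first, 'f' from second => "bf"
  Position 1: 'e' from first, 'j' from second => "ej"
  Position 2: 'd' from first, 'j' from second => "dj"
  Position 3: 'd' from first, 'f' from second => "df"
Result: bfejdjdf

bfejdjdf


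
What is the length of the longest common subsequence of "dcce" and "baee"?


LCS of "dcce" and "baee"
DP table:
           b    a    e    e
      0    0    0    0    0
  d   0    0    0    0    0
  c   0    0    0    0    0
  c   0    0    0    0    0
  e   0    0    0    1    1
LCS length = dp[4][4] = 1

1


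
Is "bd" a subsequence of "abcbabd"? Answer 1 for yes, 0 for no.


Check if "bd" is a subsequence of "abcbabd"
Greedy scan:
  Position 0 ('a'): no match needed
  Position 1 ('b'): matches sub[0] = 'b'
  Position 2 ('c'): no match needed
  Position 3 ('b'): no match needed
  Position 4 ('a'): no match needed
  Position 5 ('b'): no match needed
  Position 6 ('d'): matches sub[1] = 'd'
All 2 characters matched => is a subsequence

1


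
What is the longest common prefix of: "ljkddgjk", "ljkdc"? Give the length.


Words: ljkddgjk, ljkdc
  Position 0: all 'l' => match
  Position 1: all 'j' => match
  Position 2: all 'k' => match
  Position 3: all 'd' => match
  Position 4: ('d', 'c') => mismatch, stop
LCP = "ljkd" (length 4)

4


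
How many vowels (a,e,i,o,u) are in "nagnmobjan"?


Input: nagnmobjan
Checking each character:
  'n' at position 0: consonant
  'a' at position 1: vowel (running total: 1)
  'g' at position 2: consonant
  'n' at position 3: consonant
  'm' at position 4: consonant
  'o' at position 5: vowel (running total: 2)
  'b' at position 6: consonant
  'j' at position 7: consonant
  'a' at position 8: vowel (running total: 3)
  'n' at position 9: consonant
Total vowels: 3

3


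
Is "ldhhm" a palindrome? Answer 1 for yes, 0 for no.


Input: ldhhm
Reversed: mhhdl
  Compare pos 0 ('l') with pos 4 ('m'): MISMATCH
  Compare pos 1 ('d') with pos 3 ('h'): MISMATCH
Result: not a palindrome

0


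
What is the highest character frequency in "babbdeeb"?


Input: babbdeeb
Character counts:
  'a': 1
  'b': 4
  'd': 1
  'e': 2
Maximum frequency: 4

4


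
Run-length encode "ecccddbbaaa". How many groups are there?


Input: ecccddbbaaa
Scanning for consecutive runs:
  Group 1: 'e' x 1 (positions 0-0)
  Group 2: 'c' x 3 (positions 1-3)
  Group 3: 'd' x 2 (positions 4-5)
  Group 4: 'b' x 2 (positions 6-7)
  Group 5: 'a' x 3 (positions 8-10)
Total groups: 5

5


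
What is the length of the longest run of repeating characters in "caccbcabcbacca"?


Input: "caccbcabcbacca"
Scanning for longest run:
  Position 1 ('a'): new char, reset run to 1
  Position 2 ('c'): new char, reset run to 1
  Position 3 ('c'): continues run of 'c', length=2
  Position 4 ('b'): new char, reset run to 1
  Position 5 ('c'): new char, reset run to 1
  Position 6 ('a'): new char, reset run to 1
  Position 7 ('b'): new char, reset run to 1
  Position 8 ('c'): new char, reset run to 1
  Position 9 ('b'): new char, reset run to 1
  Position 10 ('a'): new char, reset run to 1
  Position 11 ('c'): new char, reset run to 1
  Position 12 ('c'): continues run of 'c', length=2
  Position 13 ('a'): new char, reset run to 1
Longest run: 'c' with length 2

2


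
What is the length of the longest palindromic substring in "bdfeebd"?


Input: "bdfeebd"
Checking substrings for palindromes:
  [3:5] "ee" (len 2) => palindrome
Longest palindromic substring: "ee" with length 2

2


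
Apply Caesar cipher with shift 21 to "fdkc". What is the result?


Caesar cipher: shift "fdkc" by 21
  'f' (pos 5) + 21 = pos 0 = 'a'
  'd' (pos 3) + 21 = pos 24 = 'y'
  'k' (pos 10) + 21 = pos 5 = 'f'
  'c' (pos 2) + 21 = pos 23 = 'x'
Result: ayfx

ayfx


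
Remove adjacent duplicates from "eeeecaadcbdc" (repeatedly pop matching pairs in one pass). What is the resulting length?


Input: eeeecaadcbdc
Stack-based adjacent duplicate removal:
  Read 'e': push. Stack: e
  Read 'e': matches stack top 'e' => pop. Stack: (empty)
  Read 'e': push. Stack: e
  Read 'e': matches stack top 'e' => pop. Stack: (empty)
  Read 'c': push. Stack: c
  Read 'a': push. Stack: ca
  Read 'a': matches stack top 'a' => pop. Stack: c
  Read 'd': push. Stack: cd
  Read 'c': push. Stack: cdc
  Read 'b': push. Stack: cdcb
  Read 'd': push. Stack: cdcbd
  Read 'c': push. Stack: cdcbdc
Final stack: "cdcbdc" (length 6)

6


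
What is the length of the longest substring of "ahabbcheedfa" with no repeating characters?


Input: "ahabbcheedfa"
Sliding window (track last position of each char):
  Position 0 ('a'): window [0,0] length 1 -- new best
  Position 1 ('h'): window [0,1] length 2 -- new best
  Position 2 ('a'): repeat (last at 0), move window start to 1
  Position 2 ('a'): window [1,2] length 2
  Position 3 ('b'): window [1,3] length 3 -- new best
  Position 4 ('b'): repeat (last at 3), move window start to 4
  Position 4 ('b'): window [4,4] length 1
  Position 5 ('c'): window [4,5] length 2
  Position 6 ('h'): window [4,6] length 3
  Position 7 ('e'): window [4,7] length 4 -- new best
  Position 8 ('e'): repeat (last at 7), move window start to 8
  Position 8 ('e'): window [8,8] length 1
  Position 9 ('d'): window [8,9] length 2
  Position 10 ('f'): window [8,10] length 3
  Position 11 ('a'): window [8,11] length 4
Longest substring with no repeats: "bche" with length 4

4


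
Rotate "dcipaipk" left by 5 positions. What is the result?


Input: "dcipaipk", rotate left by 5
First 5 characters: "dcipa"
Remaining characters: "ipk"
Concatenate remaining + first: "ipk" + "dcipa" = "ipkdcipa"

ipkdcipa
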